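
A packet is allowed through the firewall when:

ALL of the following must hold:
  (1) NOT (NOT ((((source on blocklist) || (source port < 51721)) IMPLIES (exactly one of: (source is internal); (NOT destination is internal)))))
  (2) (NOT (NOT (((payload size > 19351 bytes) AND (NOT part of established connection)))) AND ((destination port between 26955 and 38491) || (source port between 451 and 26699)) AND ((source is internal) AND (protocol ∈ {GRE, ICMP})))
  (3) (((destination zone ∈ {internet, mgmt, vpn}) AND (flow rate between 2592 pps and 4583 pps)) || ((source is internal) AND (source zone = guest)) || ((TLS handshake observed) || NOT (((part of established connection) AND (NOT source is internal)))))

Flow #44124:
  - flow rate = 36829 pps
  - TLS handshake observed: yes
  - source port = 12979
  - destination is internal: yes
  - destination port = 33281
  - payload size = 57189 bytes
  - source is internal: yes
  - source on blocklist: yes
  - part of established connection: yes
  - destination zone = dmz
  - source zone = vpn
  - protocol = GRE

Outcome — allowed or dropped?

Dropped

Atomic conditions:
  source on blocklist: yes → true
  source port < 51721: 12979 < 51721 is true
  source is internal: yes → true
  NOT destination is internal: yes → false
  payload size > 19351 bytes: 57189 > 19351 is true
  NOT part of established connection: yes → false
  destination port between 26955 and 38491: 33281 in [26955, 38491] is true
  source port between 451 and 26699: 12979 in [451, 26699] is true
  protocol ∈ {GRE, ICMP}: GRE is in the set → true
  destination zone ∈ {internet, mgmt, vpn}: dmz is not in the set → false
  flow rate between 2592 pps and 4583 pps: 36829 in [2592, 4583] is false
  source zone = guest: vpn == guest is false
  TLS handshake observed: yes → true
  part of established connection: yes → true
  NOT source is internal: yes → false
Combine:
[1.1.1.1] true OR true = true
[1.1.1.2] exactly-one(true, false) = true
[1.1.1] true → true = true
[1.1] NOT true = false
[1] NOT false = true
[2.1.1.1] true AND false = false
[2.1.1] NOT false = true
[2.1] NOT true = false
[2.2] true OR true = true
[2.3] true AND true = true
[2] false AND true AND true = false
[3.1] false AND false = false
[3.2] true AND false = false
[3.3.2.1] true AND false = false
[3.3.2] NOT false = true
[3.3] true OR true = true
[3] false OR false OR true = true
[root] true AND false AND true = false
Overall: false → dropped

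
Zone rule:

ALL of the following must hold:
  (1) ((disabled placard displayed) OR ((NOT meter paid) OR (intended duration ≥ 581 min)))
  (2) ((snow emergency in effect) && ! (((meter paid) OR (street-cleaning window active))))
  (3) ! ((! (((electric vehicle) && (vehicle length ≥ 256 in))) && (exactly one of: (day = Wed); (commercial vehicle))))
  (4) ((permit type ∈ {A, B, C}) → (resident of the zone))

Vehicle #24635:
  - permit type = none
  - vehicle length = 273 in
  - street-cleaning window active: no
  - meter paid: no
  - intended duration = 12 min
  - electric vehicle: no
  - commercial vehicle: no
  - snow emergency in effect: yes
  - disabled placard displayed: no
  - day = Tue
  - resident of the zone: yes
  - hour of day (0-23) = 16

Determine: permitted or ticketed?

Permitted

Atomic conditions:
  disabled placard displayed: no → false
  NOT meter paid: no → true
  intended duration ≥ 581 min: 12 ≥ 581 is false
  snow emergency in effect: yes → true
  meter paid: no → false
  street-cleaning window active: no → false
  electric vehicle: no → false
  vehicle length ≥ 256 in: 273 ≥ 256 is true
  day = Wed: Tue == Wed is false
  commercial vehicle: no → false
  permit type ∈ {A, B, C}: none is not in the set → false
  resident of the zone: yes → true
Combine:
[1.2] true OR false = true
[1] false OR true = true
[2.2.1] false OR false = false
[2.2] NOT false = true
[2] true AND true = true
[3.1.1.1] false AND true = false
[3.1.1] NOT false = true
[3.1.2] exactly-one(false, false) = false
[3.1] true AND false = false
[3] NOT false = true
[4] false → true (antecedent false ⇒ implication holds) = true
[root] true AND true AND true AND true = true
Overall: true → permitted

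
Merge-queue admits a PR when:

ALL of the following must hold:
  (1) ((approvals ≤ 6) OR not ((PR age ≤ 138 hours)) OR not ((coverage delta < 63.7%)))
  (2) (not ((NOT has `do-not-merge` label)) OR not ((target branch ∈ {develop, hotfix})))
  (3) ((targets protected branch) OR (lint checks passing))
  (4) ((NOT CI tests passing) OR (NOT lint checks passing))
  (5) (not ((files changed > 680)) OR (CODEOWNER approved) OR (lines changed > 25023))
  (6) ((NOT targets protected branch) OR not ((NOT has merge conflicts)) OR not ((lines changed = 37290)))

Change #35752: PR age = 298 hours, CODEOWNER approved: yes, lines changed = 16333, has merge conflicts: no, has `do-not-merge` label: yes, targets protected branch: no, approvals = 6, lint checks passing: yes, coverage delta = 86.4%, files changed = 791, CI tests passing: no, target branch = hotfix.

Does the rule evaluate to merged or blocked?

Merged

Atomic conditions:
  approvals ≤ 6: 6 ≤ 6 is true
  PR age ≤ 138 hours: 298 ≤ 138 is false
  coverage delta < 63.7%: 86.4 < 63.7 is false
  NOT has `do-not-merge` label: yes → false
  target branch ∈ {develop, hotfix}: hotfix is in the set → true
  targets protected branch: no → false
  lint checks passing: yes → true
  NOT CI tests passing: no → true
  NOT lint checks passing: yes → false
  files changed > 680: 791 > 680 is true
  CODEOWNER approved: yes → true
  lines changed > 25023: 16333 > 25023 is false
  NOT targets protected branch: no → true
  NOT has merge conflicts: no → true
  lines changed = 37290: 16333 == 37290 is false
Combine:
[1.2] NOT false = true
[1.3] NOT false = true
[1] true OR true OR true = true
[2.1] NOT false = true
[2.2] NOT true = false
[2] true OR false = true
[3] false OR true = true
[4] true OR false = true
[5.1] NOT true = false
[5] false OR true OR false = true
[6.2] NOT true = false
[6.3] NOT false = true
[6] true OR false OR true = true
[root] true AND true AND true AND true AND true AND true = true
Overall: true → merged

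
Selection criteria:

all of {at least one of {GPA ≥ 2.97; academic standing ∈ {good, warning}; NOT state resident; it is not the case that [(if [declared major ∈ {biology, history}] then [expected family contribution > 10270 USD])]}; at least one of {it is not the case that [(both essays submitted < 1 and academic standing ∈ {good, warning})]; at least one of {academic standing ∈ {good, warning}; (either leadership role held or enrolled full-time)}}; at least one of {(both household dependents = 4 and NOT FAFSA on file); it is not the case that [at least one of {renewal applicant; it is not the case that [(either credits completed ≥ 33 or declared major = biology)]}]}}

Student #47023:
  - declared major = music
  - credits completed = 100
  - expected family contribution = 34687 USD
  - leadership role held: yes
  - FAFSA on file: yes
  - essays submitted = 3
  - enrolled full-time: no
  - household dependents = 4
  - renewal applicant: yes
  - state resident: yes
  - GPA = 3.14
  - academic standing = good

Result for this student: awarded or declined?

Declined

Atomic conditions:
  GPA ≥ 2.97: 3.14 ≥ 2.97 is true
  academic standing ∈ {good, warning}: good is in the set → true
  NOT state resident: yes → false
  declared major ∈ {biology, history}: music is not in the set → false
  expected family contribution > 10270 USD: 34687 > 10270 is true
  essays submitted < 1: 3 < 1 is false
  leadership role held: yes → true
  enrolled full-time: no → false
  household dependents = 4: 4 == 4 is true
  NOT FAFSA on file: yes → false
  renewal applicant: yes → true
  credits completed ≥ 33: 100 ≥ 33 is true
  declared major = biology: music == biology is false
Combine:
[1.4.1] false → true (antecedent false ⇒ implication holds) = true
[1.4] NOT true = false
[1] true OR true OR false OR false = true
[2.1.1] false AND true = false
[2.1] NOT false = true
[2.2.2] true OR false = true
[2.2] true OR true = true
[2] true OR true = true
[3.1] true AND false = false
[3.2.1.2.1] true OR false = true
[3.2.1.2] NOT true = false
[3.2.1] true OR false = true
[3.2] NOT true = false
[3] false OR false = false
[root] true AND true AND false = false
Overall: false → declined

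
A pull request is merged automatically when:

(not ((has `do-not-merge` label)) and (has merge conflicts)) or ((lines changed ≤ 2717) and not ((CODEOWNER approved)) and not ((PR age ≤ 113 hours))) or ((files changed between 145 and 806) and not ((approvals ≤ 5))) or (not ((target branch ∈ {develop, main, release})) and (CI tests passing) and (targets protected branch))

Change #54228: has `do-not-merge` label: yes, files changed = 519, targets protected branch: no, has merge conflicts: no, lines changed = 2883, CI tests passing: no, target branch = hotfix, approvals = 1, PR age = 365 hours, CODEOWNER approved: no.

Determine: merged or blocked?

Atomic conditions:
  has `do-not-merge` label: yes → true
  has merge conflicts: no → false
  lines changed ≤ 2717: 2883 ≤ 2717 is false
  CODEOWNER approved: no → false
  PR age ≤ 113 hours: 365 ≤ 113 is false
  files changed between 145 and 806: 519 in [145, 806] is true
  approvals ≤ 5: 1 ≤ 5 is true
  target branch ∈ {develop, main, release}: hotfix is not in the set → false
  CI tests passing: no → false
  targets protected branch: no → false
Combine:
[1.1] NOT true = false
[1] false AND false = false
[2.2] NOT false = true
[2.3] NOT false = true
[2] false AND true AND true = false
[3.2] NOT true = false
[3] true AND false = false
[4.1] NOT false = true
[4] true AND false AND false = false
[root] false OR false OR false OR false = false
Overall: false → blocked

Blocked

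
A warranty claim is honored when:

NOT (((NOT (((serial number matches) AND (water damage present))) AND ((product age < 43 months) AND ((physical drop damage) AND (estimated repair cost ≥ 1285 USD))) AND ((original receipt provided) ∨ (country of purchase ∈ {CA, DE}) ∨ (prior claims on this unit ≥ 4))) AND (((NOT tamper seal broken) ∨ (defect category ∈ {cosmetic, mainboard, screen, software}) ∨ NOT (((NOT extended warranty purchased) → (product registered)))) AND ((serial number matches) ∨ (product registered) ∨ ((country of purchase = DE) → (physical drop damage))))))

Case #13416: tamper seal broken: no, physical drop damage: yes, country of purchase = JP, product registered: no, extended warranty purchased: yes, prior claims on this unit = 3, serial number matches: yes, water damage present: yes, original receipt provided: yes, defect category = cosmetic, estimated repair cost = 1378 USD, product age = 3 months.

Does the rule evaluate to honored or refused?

Honored

Atomic conditions:
  serial number matches: yes → true
  water damage present: yes → true
  product age < 43 months: 3 < 43 is true
  physical drop damage: yes → true
  estimated repair cost ≥ 1285 USD: 1378 ≥ 1285 is true
  original receipt provided: yes → true
  country of purchase ∈ {CA, DE}: JP is not in the set → false
  prior claims on this unit ≥ 4: 3 ≥ 4 is false
  NOT tamper seal broken: no → true
  defect category ∈ {cosmetic, mainboard, screen, software}: cosmetic is in the set → true
  NOT extended warranty purchased: yes → false
  product registered: no → false
  country of purchase = DE: JP == DE is false
Combine:
[1.1.1.1] true AND true = true
[1.1.1] NOT true = false
[1.1.2.2] true AND true = true
[1.1.2] true AND true = true
[1.1.3] true OR false OR false = true
[1.1] false AND true AND true = false
[1.2.1.3.1] false → false (antecedent false ⇒ implication holds) = true
[1.2.1.3] NOT true = false
[1.2.1] true OR true OR false = true
[1.2.2.3] false → true (antecedent false ⇒ implication holds) = true
[1.2.2] true OR false OR true = true
[1.2] true AND true = true
[1] false AND true = false
[root] NOT false = true
Overall: true → honored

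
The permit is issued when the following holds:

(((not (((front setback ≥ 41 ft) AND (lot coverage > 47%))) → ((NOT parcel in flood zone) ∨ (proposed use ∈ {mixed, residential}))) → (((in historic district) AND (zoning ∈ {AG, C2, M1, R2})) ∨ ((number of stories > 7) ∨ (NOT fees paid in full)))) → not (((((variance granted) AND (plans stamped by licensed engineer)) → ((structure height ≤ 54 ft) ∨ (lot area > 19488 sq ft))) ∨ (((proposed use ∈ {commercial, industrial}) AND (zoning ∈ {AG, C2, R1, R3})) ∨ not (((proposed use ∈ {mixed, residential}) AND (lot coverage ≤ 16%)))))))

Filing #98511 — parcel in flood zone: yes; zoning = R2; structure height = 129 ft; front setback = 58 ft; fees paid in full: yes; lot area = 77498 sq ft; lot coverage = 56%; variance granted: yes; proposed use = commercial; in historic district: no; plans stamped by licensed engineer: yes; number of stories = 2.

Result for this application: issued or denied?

Issued

Atomic conditions:
  front setback ≥ 41 ft: 58 ≥ 41 is true
  lot coverage > 47%: 56 > 47 is true
  NOT parcel in flood zone: yes → false
  proposed use ∈ {mixed, residential}: commercial is not in the set → false
  in historic district: no → false
  zoning ∈ {AG, C2, M1, R2}: R2 is in the set → true
  number of stories > 7: 2 > 7 is false
  NOT fees paid in full: yes → false
  variance granted: yes → true
  plans stamped by licensed engineer: yes → true
  structure height ≤ 54 ft: 129 ≤ 54 is false
  lot area > 19488 sq ft: 77498 > 19488 is true
  proposed use ∈ {commercial, industrial}: commercial is in the set → true
  zoning ∈ {AG, C2, R1, R3}: R2 is not in the set → false
  lot coverage ≤ 16%: 56 ≤ 16 is false
Combine:
[1.1.1.1] true AND true = true
[1.1.1] NOT true = false
[1.1.2] false OR false = false
[1.1] false → false (antecedent false ⇒ implication holds) = true
[1.2.1] false AND true = false
[1.2.2] false OR false = false
[1.2] false OR false = false
[1] true → false = false
[2.1.1.1] true AND true = true
[2.1.1.2] false OR true = true
[2.1.1] true → true = true
[2.1.2.1] true AND false = false
[2.1.2.2.1] false AND false = false
[2.1.2.2] NOT false = true
[2.1.2] false OR true = true
[2.1] true OR true = true
[2] NOT true = false
[root] false → false (antecedent false ⇒ implication holds) = true
Overall: true → issued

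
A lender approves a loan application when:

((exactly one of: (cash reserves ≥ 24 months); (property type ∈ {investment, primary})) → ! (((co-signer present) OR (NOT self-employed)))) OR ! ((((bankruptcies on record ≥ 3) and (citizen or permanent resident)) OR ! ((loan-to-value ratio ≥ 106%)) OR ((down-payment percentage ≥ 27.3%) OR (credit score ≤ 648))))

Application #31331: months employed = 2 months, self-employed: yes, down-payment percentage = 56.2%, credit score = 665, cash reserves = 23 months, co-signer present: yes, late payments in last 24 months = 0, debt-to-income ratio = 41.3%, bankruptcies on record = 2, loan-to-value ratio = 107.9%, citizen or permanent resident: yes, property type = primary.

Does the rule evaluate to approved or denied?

Denied

Atomic conditions:
  cash reserves ≥ 24 months: 23 ≥ 24 is false
  property type ∈ {investment, primary}: primary is in the set → true
  co-signer present: yes → true
  NOT self-employed: yes → false
  bankruptcies on record ≥ 3: 2 ≥ 3 is false
  citizen or permanent resident: yes → true
  loan-to-value ratio ≥ 106%: 107.9 ≥ 106 is true
  down-payment percentage ≥ 27.3%: 56.2 ≥ 27.3 is true
  credit score ≤ 648: 665 ≤ 648 is false
Combine:
[1.1] exactly-one(false, true) = true
[1.2.1] true OR false = true
[1.2] NOT true = false
[1] true → false = false
[2.1.1] false AND true = false
[2.1.2] NOT true = false
[2.1.3] true OR false = true
[2.1] false OR false OR true = true
[2] NOT true = false
[root] false OR false = false
Overall: false → denied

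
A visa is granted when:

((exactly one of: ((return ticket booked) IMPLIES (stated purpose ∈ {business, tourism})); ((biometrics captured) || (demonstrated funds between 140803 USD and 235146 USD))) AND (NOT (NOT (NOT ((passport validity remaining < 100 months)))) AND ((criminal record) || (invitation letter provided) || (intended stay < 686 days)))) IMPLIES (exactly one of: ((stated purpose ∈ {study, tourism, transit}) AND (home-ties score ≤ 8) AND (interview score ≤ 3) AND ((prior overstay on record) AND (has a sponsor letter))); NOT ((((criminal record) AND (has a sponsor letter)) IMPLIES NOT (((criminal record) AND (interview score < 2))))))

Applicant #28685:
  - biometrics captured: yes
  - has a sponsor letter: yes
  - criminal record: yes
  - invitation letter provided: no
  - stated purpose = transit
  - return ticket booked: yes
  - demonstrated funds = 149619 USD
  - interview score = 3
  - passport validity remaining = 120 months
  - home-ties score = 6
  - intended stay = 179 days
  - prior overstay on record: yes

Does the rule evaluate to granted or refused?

Granted

Atomic conditions:
  return ticket booked: yes → true
  stated purpose ∈ {business, tourism}: transit is not in the set → false
  biometrics captured: yes → true
  demonstrated funds between 140803 USD and 235146 USD: 149619 in [140803, 235146] is true
  passport validity remaining < 100 months: 120 < 100 is false
  criminal record: yes → true
  invitation letter provided: no → false
  intended stay < 686 days: 179 < 686 is true
  stated purpose ∈ {study, tourism, transit}: transit is in the set → true
  home-ties score ≤ 8: 6 ≤ 8 is true
  interview score ≤ 3: 3 ≤ 3 is true
  prior overstay on record: yes → true
  has a sponsor letter: yes → true
  interview score < 2: 3 < 2 is false
Combine:
[1.1.1] true → false = false
[1.1.2] true OR true = true
[1.1] exactly-one(false, true) = true
[1.2.1.1.1] NOT false = true
[1.2.1.1] NOT true = false
[1.2.1] NOT false = true
[1.2.2] true OR false OR true = true
[1.2] true AND true = true
[1] true AND true = true
[2.1.4] true AND true = true
[2.1] true AND true AND true AND true = true
[2.2.1.1] true AND true = true
[2.2.1.2.1] true AND false = false
[2.2.1.2] NOT false = true
[2.2.1] true → true = true
[2.2] NOT true = false
[2] exactly-one(true, false) = true
[root] true → true = true
Overall: true → granted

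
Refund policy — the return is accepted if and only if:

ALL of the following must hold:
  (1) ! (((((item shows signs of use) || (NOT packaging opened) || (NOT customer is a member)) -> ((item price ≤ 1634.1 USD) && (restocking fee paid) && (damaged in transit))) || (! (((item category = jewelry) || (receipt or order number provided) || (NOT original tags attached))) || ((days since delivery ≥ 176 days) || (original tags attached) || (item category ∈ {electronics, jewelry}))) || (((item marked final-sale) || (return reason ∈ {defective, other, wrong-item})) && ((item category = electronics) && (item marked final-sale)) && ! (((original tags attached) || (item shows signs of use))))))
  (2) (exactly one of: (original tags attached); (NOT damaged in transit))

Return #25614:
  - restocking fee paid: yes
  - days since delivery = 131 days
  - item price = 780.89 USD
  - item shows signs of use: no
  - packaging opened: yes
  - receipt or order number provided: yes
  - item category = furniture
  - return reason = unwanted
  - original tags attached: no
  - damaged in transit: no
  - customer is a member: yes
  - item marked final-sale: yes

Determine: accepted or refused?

Atomic conditions:
  item shows signs of use: no → false
  NOT packaging opened: yes → false
  NOT customer is a member: yes → false
  item price ≤ 1634.1 USD: 780.89 ≤ 1634.1 is true
  restocking fee paid: yes → true
  damaged in transit: no → false
  item category = jewelry: furniture == jewelry is false
  receipt or order number provided: yes → true
  NOT original tags attached: no → true
  days since delivery ≥ 176 days: 131 ≥ 176 is false
  original tags attached: no → false
  item category ∈ {electronics, jewelry}: furniture is not in the set → false
  item marked final-sale: yes → true
  return reason ∈ {defective, other, wrong-item}: unwanted is not in the set → false
  item category = electronics: furniture == electronics is false
  NOT damaged in transit: no → true
Combine:
[1.1.1.1] false OR false OR false = false
[1.1.1.2] true AND true AND false = false
[1.1.1] false → false (antecedent false ⇒ implication holds) = true
[1.1.2.1.1] false OR true OR true = true
[1.1.2.1] NOT true = false
[1.1.2.2] false OR false OR false = false
[1.1.2] false OR false = false
[1.1.3.1] true OR false = true
[1.1.3.2] false AND true = false
[1.1.3.3.1] false OR false = false
[1.1.3.3] NOT false = true
[1.1.3] true AND false AND true = false
[1.1] true OR false OR false = true
[1] NOT true = false
[2] exactly-one(false, true) = true
[root] false AND true = false
Overall: false → refused

Refused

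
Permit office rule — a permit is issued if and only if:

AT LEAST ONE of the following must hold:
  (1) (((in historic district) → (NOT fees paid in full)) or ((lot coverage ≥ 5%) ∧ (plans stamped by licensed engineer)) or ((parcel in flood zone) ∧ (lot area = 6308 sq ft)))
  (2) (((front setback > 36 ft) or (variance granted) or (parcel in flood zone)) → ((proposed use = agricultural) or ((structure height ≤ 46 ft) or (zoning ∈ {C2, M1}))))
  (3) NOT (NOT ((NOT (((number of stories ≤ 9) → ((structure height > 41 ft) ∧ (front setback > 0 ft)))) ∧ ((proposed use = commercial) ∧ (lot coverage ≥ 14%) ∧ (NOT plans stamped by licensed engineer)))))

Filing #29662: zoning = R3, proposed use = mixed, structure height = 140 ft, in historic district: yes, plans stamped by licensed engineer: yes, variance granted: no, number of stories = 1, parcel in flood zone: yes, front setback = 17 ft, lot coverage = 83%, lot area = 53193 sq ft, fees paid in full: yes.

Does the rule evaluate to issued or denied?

Atomic conditions:
  in historic district: yes → true
  NOT fees paid in full: yes → false
  lot coverage ≥ 5%: 83 ≥ 5 is true
  plans stamped by licensed engineer: yes → true
  parcel in flood zone: yes → true
  lot area = 6308 sq ft: 53193 == 6308 is false
  front setback > 36 ft: 17 > 36 is false
  variance granted: no → false
  proposed use = agricultural: mixed == agricultural is false
  structure height ≤ 46 ft: 140 ≤ 46 is false
  zoning ∈ {C2, M1}: R3 is not in the set → false
  number of stories ≤ 9: 1 ≤ 9 is true
  structure height > 41 ft: 140 > 41 is true
  front setback > 0 ft: 17 > 0 is true
  proposed use = commercial: mixed == commercial is false
  lot coverage ≥ 14%: 83 ≥ 14 is true
  NOT plans stamped by licensed engineer: yes → false
Combine:
[1.1] true → false = false
[1.2] true AND true = true
[1.3] true AND false = false
[1] false OR true OR false = true
[2.1] false OR false OR true = true
[2.2.2] false OR false = false
[2.2] false OR false = false
[2] true → false = false
[3.1.1.1.1.2] true AND true = true
[3.1.1.1.1] true → true = true
[3.1.1.1] NOT true = false
[3.1.1.2] false AND true AND false = false
[3.1.1] false AND false = false
[3.1] NOT false = true
[3] NOT true = false
[root] true OR false OR false = true
Overall: true → issued

Issued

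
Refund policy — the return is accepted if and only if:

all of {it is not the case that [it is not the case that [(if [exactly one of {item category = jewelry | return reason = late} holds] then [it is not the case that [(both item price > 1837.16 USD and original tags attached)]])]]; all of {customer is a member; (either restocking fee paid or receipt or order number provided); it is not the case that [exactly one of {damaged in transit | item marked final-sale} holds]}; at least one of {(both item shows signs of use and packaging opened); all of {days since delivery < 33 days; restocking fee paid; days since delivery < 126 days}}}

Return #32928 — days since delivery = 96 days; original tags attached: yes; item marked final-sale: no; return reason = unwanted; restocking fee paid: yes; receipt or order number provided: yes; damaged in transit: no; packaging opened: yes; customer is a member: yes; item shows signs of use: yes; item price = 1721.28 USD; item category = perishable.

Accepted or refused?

Accepted

Atomic conditions:
  item category = jewelry: perishable == jewelry is false
  return reason = late: unwanted == late is false
  item price > 1837.16 USD: 1721.28 > 1837.16 is false
  original tags attached: yes → true
  customer is a member: yes → true
  restocking fee paid: yes → true
  receipt or order number provided: yes → true
  damaged in transit: no → false
  item marked final-sale: no → false
  item shows signs of use: yes → true
  packaging opened: yes → true
  days since delivery < 33 days: 96 < 33 is false
  days since delivery < 126 days: 96 < 126 is true
Combine:
[1.1.1.1] exactly-one(false, false) = false
[1.1.1.2.1] false AND true = false
[1.1.1.2] NOT false = true
[1.1.1] false → true (antecedent false ⇒ implication holds) = true
[1.1] NOT true = false
[1] NOT false = true
[2.2] true OR true = true
[2.3.1] exactly-one(false, false) = false
[2.3] NOT false = true
[2] true AND true AND true = true
[3.1] true AND true = true
[3.2] false AND true AND true = false
[3] true OR false = true
[root] true AND true AND true = true
Overall: true → accepted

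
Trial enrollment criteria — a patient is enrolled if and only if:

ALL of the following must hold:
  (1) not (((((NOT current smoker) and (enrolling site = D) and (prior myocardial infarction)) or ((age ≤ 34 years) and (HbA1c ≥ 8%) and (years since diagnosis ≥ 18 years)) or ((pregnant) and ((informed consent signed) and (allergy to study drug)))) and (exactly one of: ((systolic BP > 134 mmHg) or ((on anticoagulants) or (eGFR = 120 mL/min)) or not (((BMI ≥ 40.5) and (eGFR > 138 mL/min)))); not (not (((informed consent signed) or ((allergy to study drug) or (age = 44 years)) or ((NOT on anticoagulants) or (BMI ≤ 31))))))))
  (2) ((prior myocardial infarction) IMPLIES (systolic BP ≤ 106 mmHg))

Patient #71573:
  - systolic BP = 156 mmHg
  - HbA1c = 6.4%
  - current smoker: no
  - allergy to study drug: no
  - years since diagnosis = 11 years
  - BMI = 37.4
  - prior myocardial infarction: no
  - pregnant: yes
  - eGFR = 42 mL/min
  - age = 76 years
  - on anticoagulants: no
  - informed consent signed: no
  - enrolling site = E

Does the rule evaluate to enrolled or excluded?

Enrolled

Atomic conditions:
  NOT current smoker: no → true
  enrolling site = D: E == D is false
  prior myocardial infarction: no → false
  age ≤ 34 years: 76 ≤ 34 is false
  HbA1c ≥ 8%: 6.4 ≥ 8 is false
  years since diagnosis ≥ 18 years: 11 ≥ 18 is false
  pregnant: yes → true
  informed consent signed: no → false
  allergy to study drug: no → false
  systolic BP > 134 mmHg: 156 > 134 is true
  on anticoagulants: no → false
  eGFR = 120 mL/min: 42 == 120 is false
  BMI ≥ 40.5: 37.4 ≥ 40.5 is false
  eGFR > 138 mL/min: 42 > 138 is false
  age = 44 years: 76 == 44 is false
  NOT on anticoagulants: no → true
  BMI ≤ 31: 37.4 ≤ 31 is false
  systolic BP ≤ 106 mmHg: 156 ≤ 106 is false
Combine:
[1.1.1.1] true AND false AND false = false
[1.1.1.2] false AND false AND false = false
[1.1.1.3.2] false AND false = false
[1.1.1.3] true AND false = false
[1.1.1] false OR false OR false = false
[1.1.2.1.2] false OR false = false
[1.1.2.1.3.1] false AND false = false
[1.1.2.1.3] NOT false = true
[1.1.2.1] true OR false OR true = true
[1.1.2.2.1.1.2] false OR false = false
[1.1.2.2.1.1.3] true OR false = true
[1.1.2.2.1.1] false OR false OR true = true
[1.1.2.2.1] NOT true = false
[1.1.2.2] NOT false = true
[1.1.2] exactly-one(true, true) = false
[1.1] false AND false = false
[1] NOT false = true
[2] false → false (antecedent false ⇒ implication holds) = true
[root] true AND true = true
Overall: true → enrolled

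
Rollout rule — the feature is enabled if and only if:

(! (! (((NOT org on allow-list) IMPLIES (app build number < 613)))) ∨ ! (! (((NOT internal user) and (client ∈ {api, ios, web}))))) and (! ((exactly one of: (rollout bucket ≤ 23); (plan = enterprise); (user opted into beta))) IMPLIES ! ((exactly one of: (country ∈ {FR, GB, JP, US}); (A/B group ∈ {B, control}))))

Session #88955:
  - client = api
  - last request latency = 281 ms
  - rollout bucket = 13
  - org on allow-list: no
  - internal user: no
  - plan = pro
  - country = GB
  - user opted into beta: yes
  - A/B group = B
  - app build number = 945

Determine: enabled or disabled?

Enabled

Atomic conditions:
  NOT org on allow-list: no → true
  app build number < 613: 945 < 613 is false
  NOT internal user: no → true
  client ∈ {api, ios, web}: api is in the set → true
  rollout bucket ≤ 23: 13 ≤ 23 is true
  plan = enterprise: pro == enterprise is false
  user opted into beta: yes → true
  country ∈ {FR, GB, JP, US}: GB is in the set → true
  A/B group ∈ {B, control}: B is in the set → true
Combine:
[1.1.1.1] true → false = false
[1.1.1] NOT false = true
[1.1] NOT true = false
[1.2.1.1] true AND true = true
[1.2.1] NOT true = false
[1.2] NOT false = true
[1] false OR true = true
[2.1.1] exactly-one(true, false, true) = false
[2.1] NOT false = true
[2.2.1] exactly-one(true, true) = false
[2.2] NOT false = true
[2] true → true = true
[root] true AND true = true
Overall: true → enabled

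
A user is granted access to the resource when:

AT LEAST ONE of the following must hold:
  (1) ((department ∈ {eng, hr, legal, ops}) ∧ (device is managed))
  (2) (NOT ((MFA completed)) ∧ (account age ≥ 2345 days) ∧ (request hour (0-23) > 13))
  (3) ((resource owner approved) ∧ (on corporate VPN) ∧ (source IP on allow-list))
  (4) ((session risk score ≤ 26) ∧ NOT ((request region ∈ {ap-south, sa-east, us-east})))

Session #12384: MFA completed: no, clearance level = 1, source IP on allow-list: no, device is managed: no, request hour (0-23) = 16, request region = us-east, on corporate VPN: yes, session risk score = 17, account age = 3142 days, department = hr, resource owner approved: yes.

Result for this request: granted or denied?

Atomic conditions:
  department ∈ {eng, hr, legal, ops}: hr is in the set → true
  device is managed: no → false
  MFA completed: no → false
  account age ≥ 2345 days: 3142 ≥ 2345 is true
  request hour (0-23) > 13: 16 > 13 is true
  resource owner approved: yes → true
  on corporate VPN: yes → true
  source IP on allow-list: no → false
  session risk score ≤ 26: 17 ≤ 26 is true
  request region ∈ {ap-south, sa-east, us-east}: us-east is in the set → true
Combine:
[1] true AND false = false
[2.1] NOT false = true
[2] true AND true AND true = true
[3] true AND true AND false = false
[4.2] NOT true = false
[4] true AND false = false
[root] false OR true OR false OR false = true
Overall: true → granted

Granted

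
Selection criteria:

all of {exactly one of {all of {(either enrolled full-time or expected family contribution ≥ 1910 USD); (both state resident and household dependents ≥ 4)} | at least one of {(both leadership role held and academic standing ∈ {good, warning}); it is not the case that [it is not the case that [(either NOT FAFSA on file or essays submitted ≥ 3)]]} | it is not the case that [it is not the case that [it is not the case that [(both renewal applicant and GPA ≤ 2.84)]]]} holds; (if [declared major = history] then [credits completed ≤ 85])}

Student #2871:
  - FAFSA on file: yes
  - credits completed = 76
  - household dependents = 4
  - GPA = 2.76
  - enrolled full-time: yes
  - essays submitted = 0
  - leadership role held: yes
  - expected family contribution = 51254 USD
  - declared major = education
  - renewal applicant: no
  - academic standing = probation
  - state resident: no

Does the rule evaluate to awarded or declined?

Awarded

Atomic conditions:
  enrolled full-time: yes → true
  expected family contribution ≥ 1910 USD: 51254 ≥ 1910 is true
  state resident: no → false
  household dependents ≥ 4: 4 ≥ 4 is true
  leadership role held: yes → true
  academic standing ∈ {good, warning}: probation is not in the set → false
  NOT FAFSA on file: yes → false
  essays submitted ≥ 3: 0 ≥ 3 is false
  renewal applicant: no → false
  GPA ≤ 2.84: 2.76 ≤ 2.84 is true
  declared major = history: education == history is false
  credits completed ≤ 85: 76 ≤ 85 is true
Combine:
[1.1.1] true OR true = true
[1.1.2] false AND true = false
[1.1] true AND false = false
[1.2.1] true AND false = false
[1.2.2.1.1] false OR false = false
[1.2.2.1] NOT false = true
[1.2.2] NOT true = false
[1.2] false OR false = false
[1.3.1.1.1] false AND true = false
[1.3.1.1] NOT false = true
[1.3.1] NOT true = false
[1.3] NOT false = true
[1] exactly-one(false, false, true) = true
[2] false → true (antecedent false ⇒ implication holds) = true
[root] true AND true = true
Overall: true → awarded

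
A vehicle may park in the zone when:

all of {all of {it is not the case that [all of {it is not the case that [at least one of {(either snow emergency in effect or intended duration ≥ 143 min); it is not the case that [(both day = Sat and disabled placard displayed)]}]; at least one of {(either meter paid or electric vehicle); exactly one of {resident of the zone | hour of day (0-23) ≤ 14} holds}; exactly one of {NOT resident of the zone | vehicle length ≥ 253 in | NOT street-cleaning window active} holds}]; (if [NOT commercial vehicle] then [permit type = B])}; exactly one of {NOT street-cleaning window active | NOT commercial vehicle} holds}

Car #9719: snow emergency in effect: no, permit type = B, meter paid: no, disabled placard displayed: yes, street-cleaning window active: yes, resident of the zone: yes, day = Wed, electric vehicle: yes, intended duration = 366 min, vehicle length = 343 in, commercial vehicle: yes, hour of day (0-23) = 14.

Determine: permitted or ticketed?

Atomic conditions:
  snow emergency in effect: no → false
  intended duration ≥ 143 min: 366 ≥ 143 is true
  day = Sat: Wed == Sat is false
  disabled placard displayed: yes → true
  meter paid: no → false
  electric vehicle: yes → true
  resident of the zone: yes → true
  hour of day (0-23) ≤ 14: 14 ≤ 14 is true
  NOT resident of the zone: yes → false
  vehicle length ≥ 253 in: 343 ≥ 253 is true
  NOT street-cleaning window active: yes → false
  NOT commercial vehicle: yes → false
  permit type = B: B == B is true
Combine:
[1.1.1.1.1.1] false OR true = true
[1.1.1.1.1.2.1] false AND true = false
[1.1.1.1.1.2] NOT false = true
[1.1.1.1.1] true OR true = true
[1.1.1.1] NOT true = false
[1.1.1.2.1] false OR true = true
[1.1.1.2.2] exactly-one(true, true) = false
[1.1.1.2] true OR false = true
[1.1.1.3] exactly-one(false, true, false) = true
[1.1.1] false AND true AND true = false
[1.1] NOT false = true
[1.2] false → true (antecedent false ⇒ implication holds) = true
[1] true AND true = true
[2] exactly-one(false, false) = false
[root] true AND false = false
Overall: false → ticketed

Ticketed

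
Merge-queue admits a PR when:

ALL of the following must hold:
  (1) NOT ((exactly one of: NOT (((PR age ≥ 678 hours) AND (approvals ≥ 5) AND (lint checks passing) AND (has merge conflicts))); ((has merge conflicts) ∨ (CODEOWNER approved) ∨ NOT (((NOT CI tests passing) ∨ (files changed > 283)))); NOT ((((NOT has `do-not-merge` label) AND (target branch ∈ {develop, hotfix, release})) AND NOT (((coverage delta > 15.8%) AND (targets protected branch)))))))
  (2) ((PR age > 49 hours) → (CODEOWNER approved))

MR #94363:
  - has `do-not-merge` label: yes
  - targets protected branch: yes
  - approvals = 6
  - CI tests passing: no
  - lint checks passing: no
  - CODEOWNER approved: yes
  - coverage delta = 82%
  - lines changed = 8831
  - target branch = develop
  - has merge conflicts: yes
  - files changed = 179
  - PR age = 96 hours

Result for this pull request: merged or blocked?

Merged

Atomic conditions:
  PR age ≥ 678 hours: 96 ≥ 678 is false
  approvals ≥ 5: 6 ≥ 5 is true
  lint checks passing: no → false
  has merge conflicts: yes → true
  CODEOWNER approved: yes → true
  NOT CI tests passing: no → true
  files changed > 283: 179 > 283 is false
  NOT has `do-not-merge` label: yes → false
  target branch ∈ {develop, hotfix, release}: develop is in the set → true
  coverage delta > 15.8%: 82 > 15.8 is true
  targets protected branch: yes → true
  PR age > 49 hours: 96 > 49 is true
Combine:
[1.1.1.1] false AND true AND false AND true = false
[1.1.1] NOT false = true
[1.1.2.3.1] true OR false = true
[1.1.2.3] NOT true = false
[1.1.2] true OR true OR false = true
[1.1.3.1.1] false AND true = false
[1.1.3.1.2.1] true AND true = true
[1.1.3.1.2] NOT true = false
[1.1.3.1] false AND false = false
[1.1.3] NOT false = true
[1.1] exactly-one(true, true, true) = false
[1] NOT false = true
[2] true → true = true
[root] true AND true = true
Overall: true → merged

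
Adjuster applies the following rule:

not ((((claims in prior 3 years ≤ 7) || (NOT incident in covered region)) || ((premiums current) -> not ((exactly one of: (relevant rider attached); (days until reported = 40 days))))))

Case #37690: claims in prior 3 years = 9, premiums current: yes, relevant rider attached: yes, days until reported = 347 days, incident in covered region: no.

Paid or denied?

Atomic conditions:
  claims in prior 3 years ≤ 7: 9 ≤ 7 is false
  NOT incident in covered region: no → true
  premiums current: yes → true
  relevant rider attached: yes → true
  days until reported = 40 days: 347 == 40 is false
Combine:
[1.1] false OR true = true
[1.2.2.1] exactly-one(true, false) = true
[1.2.2] NOT true = false
[1.2] true → false = false
[1] true OR false = true
[root] NOT true = false
Overall: false → denied

Denied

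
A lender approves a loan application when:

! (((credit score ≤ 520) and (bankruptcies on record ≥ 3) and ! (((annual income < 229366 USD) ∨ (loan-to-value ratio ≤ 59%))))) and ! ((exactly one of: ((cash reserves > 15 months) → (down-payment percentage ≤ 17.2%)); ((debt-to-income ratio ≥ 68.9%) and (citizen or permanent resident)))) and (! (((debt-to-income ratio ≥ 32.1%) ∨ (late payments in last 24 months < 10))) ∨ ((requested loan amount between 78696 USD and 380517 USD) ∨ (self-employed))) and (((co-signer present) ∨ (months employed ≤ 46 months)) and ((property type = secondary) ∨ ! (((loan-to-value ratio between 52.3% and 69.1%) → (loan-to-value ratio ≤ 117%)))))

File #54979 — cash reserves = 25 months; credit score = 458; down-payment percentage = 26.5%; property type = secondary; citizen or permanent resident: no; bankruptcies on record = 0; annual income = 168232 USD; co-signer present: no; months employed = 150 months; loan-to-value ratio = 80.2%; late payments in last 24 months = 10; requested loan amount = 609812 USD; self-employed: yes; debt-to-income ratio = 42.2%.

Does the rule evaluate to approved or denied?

Atomic conditions:
  credit score ≤ 520: 458 ≤ 520 is true
  bankruptcies on record ≥ 3: 0 ≥ 3 is false
  annual income < 229366 USD: 168232 < 229366 is true
  loan-to-value ratio ≤ 59%: 80.2 ≤ 59 is false
  cash reserves > 15 months: 25 > 15 is true
  down-payment percentage ≤ 17.2%: 26.5 ≤ 17.2 is false
  debt-to-income ratio ≥ 68.9%: 42.2 ≥ 68.9 is false
  citizen or permanent resident: no → false
  debt-to-income ratio ≥ 32.1%: 42.2 ≥ 32.1 is true
  late payments in last 24 months < 10: 10 < 10 is false
  requested loan amount between 78696 USD and 380517 USD: 609812 in [78696, 380517] is false
  self-employed: yes → true
  co-signer present: no → false
  months employed ≤ 46 months: 150 ≤ 46 is false
  property type = secondary: secondary == secondary is true
  loan-to-value ratio between 52.3% and 69.1%: 80.2 in [52.3, 69.1] is false
  loan-to-value ratio ≤ 117%: 80.2 ≤ 117 is true
Combine:
[1.1.3.1] true OR false = true
[1.1.3] NOT true = false
[1.1] true AND false AND false = false
[1] NOT false = true
[2.1.1] true → false = false
[2.1.2] false AND false = false
[2.1] exactly-one(false, false) = false
[2] NOT false = true
[3.1.1] true OR false = true
[3.1] NOT true = false
[3.2] false OR true = true
[3] false OR true = true
[4.1] false OR false = false
[4.2.2.1] false → true (antecedent false ⇒ implication holds) = true
[4.2.2] NOT true = false
[4.2] true OR false = true
[4] false AND true = false
[root] true AND true AND true AND false = false
Overall: false → denied

Denied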